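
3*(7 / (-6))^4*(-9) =-2401 / 48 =-50.02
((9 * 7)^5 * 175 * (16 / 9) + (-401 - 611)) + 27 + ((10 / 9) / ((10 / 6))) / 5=4631370519227 / 15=308758034615.13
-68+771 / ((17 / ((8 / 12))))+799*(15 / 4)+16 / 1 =202265 / 68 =2974.49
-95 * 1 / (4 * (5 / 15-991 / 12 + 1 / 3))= 285 / 983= 0.29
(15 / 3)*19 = 95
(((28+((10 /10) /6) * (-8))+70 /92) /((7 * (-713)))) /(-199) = 3785 /137062842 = 0.00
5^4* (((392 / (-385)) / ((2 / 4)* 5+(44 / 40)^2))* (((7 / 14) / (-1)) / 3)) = 50000 / 1749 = 28.59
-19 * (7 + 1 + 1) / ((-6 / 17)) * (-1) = -969 / 2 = -484.50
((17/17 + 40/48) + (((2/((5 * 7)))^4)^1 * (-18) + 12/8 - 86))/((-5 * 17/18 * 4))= 558233796/127553125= 4.38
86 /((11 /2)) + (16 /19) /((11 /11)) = 3444 /209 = 16.48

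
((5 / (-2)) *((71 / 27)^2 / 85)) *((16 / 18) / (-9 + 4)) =0.04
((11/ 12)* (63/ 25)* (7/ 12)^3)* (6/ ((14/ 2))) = 3773/ 9600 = 0.39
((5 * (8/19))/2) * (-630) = -12600/19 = -663.16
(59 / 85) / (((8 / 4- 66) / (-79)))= 4661 / 5440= 0.86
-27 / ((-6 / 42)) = 189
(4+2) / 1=6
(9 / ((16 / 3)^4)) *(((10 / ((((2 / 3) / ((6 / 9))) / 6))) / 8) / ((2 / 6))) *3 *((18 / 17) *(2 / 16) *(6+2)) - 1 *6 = -5798937 / 1114112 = -5.20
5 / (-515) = -1 / 103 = -0.01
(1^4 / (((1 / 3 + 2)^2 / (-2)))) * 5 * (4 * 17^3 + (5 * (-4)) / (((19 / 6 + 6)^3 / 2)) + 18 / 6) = -36100.93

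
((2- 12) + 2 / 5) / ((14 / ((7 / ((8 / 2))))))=-6 / 5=-1.20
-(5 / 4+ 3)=-17 / 4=-4.25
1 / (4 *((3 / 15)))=1.25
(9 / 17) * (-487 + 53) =-3906 / 17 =-229.76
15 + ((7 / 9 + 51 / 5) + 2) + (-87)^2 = 7596.98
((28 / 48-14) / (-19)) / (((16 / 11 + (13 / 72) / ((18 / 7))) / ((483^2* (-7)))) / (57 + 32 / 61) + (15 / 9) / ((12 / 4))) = 1.27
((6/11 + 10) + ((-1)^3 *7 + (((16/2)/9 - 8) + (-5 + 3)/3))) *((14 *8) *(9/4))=-11732/11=-1066.55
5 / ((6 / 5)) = 25 / 6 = 4.17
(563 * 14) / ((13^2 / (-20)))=-157640 / 169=-932.78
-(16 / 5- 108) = 524 / 5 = 104.80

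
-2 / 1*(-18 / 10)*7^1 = 126 / 5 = 25.20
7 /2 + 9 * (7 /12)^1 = 35 /4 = 8.75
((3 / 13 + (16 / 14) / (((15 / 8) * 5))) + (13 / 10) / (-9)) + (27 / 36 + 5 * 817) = 334639979 / 81900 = 4085.96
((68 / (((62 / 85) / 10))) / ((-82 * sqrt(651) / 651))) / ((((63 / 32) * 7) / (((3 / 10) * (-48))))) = 739840 * sqrt(651) / 62279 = 303.10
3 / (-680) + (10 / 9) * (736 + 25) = 845.55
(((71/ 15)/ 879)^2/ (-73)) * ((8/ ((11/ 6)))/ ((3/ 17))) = -1371152/ 139596912675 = -0.00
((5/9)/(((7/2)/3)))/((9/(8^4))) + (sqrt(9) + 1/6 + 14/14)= 83495/378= 220.89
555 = 555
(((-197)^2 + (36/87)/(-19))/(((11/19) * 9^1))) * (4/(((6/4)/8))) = 124414528/783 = 158894.67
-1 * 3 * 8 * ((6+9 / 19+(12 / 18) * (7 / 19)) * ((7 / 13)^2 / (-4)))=37534 / 3211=11.69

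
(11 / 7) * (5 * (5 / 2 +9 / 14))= 24.69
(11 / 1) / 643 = 11 / 643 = 0.02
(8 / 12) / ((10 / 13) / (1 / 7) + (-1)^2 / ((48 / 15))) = 416 / 3555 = 0.12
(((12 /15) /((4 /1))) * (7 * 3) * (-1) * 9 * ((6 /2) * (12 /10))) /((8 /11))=-18711 /100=-187.11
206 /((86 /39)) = 4017 /43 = 93.42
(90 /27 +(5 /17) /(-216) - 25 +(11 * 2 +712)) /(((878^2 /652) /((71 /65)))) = 30271299359 /45998648280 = 0.66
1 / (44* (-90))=-1 / 3960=-0.00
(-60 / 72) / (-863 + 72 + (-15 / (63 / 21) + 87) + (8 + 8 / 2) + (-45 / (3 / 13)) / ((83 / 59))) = 415 / 416136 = 0.00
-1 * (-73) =73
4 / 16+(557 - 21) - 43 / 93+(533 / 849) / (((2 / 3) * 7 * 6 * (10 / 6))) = 987122417 / 1842330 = 535.80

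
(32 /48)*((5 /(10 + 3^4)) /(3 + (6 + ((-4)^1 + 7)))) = 5 /1638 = 0.00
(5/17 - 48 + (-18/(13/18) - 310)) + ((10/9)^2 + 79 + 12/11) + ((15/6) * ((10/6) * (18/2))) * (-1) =-133428265/393822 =-338.80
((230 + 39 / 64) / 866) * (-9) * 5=-664155 / 55424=-11.98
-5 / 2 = -2.50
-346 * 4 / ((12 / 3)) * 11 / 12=-1903 / 6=-317.17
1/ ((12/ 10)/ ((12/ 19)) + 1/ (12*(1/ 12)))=10/ 29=0.34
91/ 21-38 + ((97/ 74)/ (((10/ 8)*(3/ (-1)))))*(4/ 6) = -56443/ 1665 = -33.90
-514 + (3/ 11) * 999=-2657/ 11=-241.55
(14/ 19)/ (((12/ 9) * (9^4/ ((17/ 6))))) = 119/ 498636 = 0.00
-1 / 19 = -0.05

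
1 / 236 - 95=-22419 / 236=-95.00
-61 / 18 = -3.39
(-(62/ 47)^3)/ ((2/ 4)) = -476656/ 103823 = -4.59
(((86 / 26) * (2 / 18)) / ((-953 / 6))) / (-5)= 86 / 185835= 0.00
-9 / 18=-1 / 2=-0.50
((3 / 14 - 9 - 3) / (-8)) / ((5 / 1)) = 33 / 112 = 0.29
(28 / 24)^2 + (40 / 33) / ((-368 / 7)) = 12187 / 9108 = 1.34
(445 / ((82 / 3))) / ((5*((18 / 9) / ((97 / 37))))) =25899 / 6068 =4.27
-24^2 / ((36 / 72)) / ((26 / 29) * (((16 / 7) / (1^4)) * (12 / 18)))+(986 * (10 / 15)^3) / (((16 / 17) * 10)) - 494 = -4584727 / 3510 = -1306.19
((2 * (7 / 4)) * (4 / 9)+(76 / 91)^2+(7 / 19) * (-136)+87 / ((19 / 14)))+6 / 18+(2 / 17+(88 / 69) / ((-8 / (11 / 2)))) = 922437211 / 58281678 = 15.83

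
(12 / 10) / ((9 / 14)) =28 / 15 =1.87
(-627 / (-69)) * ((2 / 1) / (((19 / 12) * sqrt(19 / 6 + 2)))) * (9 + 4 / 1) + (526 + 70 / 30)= 3432 * sqrt(186) / 713 + 1585 / 3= 593.98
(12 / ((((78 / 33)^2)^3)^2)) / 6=3138428376721 / 47714478330841088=0.00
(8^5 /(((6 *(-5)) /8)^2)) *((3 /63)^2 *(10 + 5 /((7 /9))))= 12058624 /138915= 86.81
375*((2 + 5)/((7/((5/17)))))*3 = 5625/17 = 330.88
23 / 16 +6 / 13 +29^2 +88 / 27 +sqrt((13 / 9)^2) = 4760137 / 5616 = 847.60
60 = 60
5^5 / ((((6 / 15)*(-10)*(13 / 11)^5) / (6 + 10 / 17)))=-2232.57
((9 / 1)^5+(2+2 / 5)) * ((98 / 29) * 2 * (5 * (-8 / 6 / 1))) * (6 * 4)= -1851851904 / 29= -63856962.21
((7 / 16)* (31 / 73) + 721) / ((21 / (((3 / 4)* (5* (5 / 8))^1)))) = 3008375 / 37376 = 80.49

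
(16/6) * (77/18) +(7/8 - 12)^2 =233579/1728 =135.17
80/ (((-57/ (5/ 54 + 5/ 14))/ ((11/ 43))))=-74800/ 463239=-0.16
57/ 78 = 19/ 26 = 0.73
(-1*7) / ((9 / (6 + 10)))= -12.44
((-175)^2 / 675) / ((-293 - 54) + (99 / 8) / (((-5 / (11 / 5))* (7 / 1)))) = -1715000 / 13146003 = -0.13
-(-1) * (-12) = -12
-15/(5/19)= -57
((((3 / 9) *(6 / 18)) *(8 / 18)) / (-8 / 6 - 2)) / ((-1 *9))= 2 / 1215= 0.00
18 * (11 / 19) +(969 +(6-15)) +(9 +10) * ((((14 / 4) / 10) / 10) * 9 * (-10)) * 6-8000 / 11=-242339 / 2090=-115.95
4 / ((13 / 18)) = 72 / 13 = 5.54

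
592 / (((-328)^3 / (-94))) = 1739 / 1102736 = 0.00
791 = 791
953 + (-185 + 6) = 774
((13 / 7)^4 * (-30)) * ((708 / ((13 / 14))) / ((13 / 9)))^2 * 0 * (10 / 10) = 0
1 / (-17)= -1 / 17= -0.06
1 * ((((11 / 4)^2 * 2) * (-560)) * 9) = -76230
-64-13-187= -264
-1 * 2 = -2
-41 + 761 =720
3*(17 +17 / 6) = 119 / 2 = 59.50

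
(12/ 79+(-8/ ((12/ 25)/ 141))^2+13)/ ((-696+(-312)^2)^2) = 436278539/ 737926036416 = 0.00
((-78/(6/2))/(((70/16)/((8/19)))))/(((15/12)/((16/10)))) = -53248/16625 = -3.20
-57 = -57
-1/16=-0.06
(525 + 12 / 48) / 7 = 2101 / 28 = 75.04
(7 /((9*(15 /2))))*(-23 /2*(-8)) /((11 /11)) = 1288 /135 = 9.54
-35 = -35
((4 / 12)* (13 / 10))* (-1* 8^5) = -14199.47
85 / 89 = 0.96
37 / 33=1.12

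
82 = 82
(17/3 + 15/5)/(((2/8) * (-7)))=-104/21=-4.95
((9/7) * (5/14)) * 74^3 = 9117540/49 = 186072.24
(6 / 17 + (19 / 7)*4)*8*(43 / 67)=458896 / 7973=57.56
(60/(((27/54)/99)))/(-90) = -132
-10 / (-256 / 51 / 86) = 10965 / 64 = 171.33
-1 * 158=-158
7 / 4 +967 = 3875 / 4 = 968.75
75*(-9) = -675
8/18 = 4/9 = 0.44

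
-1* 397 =-397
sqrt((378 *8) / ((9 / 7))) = 28 *sqrt(3) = 48.50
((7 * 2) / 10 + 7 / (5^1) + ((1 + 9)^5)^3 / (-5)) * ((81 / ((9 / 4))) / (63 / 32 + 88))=-80027787426188.53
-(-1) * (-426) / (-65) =426 / 65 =6.55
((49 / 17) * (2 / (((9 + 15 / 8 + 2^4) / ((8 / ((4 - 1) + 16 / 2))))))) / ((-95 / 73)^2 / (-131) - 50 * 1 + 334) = 4378476928 / 7970685113655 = 0.00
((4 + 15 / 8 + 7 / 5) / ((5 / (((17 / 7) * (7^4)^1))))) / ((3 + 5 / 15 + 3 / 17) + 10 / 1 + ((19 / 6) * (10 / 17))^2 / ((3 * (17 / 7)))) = 225085002471 / 371052800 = 606.61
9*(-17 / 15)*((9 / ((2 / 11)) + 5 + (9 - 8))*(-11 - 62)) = 413253 / 10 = 41325.30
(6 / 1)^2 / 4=9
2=2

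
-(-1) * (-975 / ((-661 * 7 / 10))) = 9750 / 4627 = 2.11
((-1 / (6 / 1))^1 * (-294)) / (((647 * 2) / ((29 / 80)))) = 1421 / 103520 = 0.01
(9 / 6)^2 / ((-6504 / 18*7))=-27 / 30352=-0.00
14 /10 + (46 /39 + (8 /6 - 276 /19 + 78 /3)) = 57007 /3705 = 15.39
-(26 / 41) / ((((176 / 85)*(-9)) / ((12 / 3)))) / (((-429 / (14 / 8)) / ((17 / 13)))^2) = 1203685 / 310761326304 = 0.00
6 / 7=0.86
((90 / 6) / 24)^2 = 25 / 64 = 0.39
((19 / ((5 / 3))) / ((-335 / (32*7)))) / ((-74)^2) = -3192 / 2293075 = -0.00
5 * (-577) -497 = -3382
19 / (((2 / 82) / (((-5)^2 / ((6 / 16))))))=155800 / 3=51933.33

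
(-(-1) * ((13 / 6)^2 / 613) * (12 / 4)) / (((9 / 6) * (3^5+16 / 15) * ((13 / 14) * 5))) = 13 / 961797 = 0.00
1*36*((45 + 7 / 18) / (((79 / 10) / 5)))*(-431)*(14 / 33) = -492977800 / 2607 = -189097.74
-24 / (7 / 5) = -120 / 7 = -17.14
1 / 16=0.06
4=4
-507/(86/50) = -12675/43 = -294.77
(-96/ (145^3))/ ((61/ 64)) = -0.00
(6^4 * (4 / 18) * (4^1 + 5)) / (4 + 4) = 324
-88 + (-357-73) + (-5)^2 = -493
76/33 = 2.30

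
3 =3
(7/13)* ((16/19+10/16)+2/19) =1673/1976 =0.85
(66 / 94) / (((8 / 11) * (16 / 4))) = 363 / 1504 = 0.24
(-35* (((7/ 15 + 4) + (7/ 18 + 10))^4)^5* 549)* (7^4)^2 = -820050014032469704527378615415876476044394028382752547789704849640959627/ 27017034353459841780000000000000000000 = -30353072928134056085220670000000000.00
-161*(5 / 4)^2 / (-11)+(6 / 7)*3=31343 / 1232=25.44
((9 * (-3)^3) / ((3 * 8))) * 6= -243 / 4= -60.75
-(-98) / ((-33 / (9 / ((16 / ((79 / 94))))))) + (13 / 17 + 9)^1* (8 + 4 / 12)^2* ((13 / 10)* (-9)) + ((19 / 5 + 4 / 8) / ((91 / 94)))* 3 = -506874353243 / 63983920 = -7921.90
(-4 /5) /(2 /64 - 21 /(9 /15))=0.02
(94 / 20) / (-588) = -47 / 5880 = -0.01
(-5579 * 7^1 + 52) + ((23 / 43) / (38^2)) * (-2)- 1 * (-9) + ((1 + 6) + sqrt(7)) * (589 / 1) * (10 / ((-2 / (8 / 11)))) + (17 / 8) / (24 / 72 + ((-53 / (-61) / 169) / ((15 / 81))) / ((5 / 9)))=-104558868926225 / 1937022032- 23560 * sqrt(7) / 11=-59645.90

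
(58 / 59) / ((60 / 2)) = 29 / 885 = 0.03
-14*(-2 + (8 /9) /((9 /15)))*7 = 1372 /27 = 50.81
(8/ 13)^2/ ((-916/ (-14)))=224/ 38701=0.01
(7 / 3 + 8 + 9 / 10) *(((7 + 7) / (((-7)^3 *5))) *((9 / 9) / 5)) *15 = -337 / 1225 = -0.28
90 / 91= 0.99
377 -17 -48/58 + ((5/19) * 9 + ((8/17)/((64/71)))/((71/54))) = 13561089/37468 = 361.94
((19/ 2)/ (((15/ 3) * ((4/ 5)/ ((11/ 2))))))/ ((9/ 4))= 209/ 36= 5.81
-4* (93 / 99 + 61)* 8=-65408 / 33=-1982.06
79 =79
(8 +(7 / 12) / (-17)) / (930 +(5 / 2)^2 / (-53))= 17225 / 2010777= 0.01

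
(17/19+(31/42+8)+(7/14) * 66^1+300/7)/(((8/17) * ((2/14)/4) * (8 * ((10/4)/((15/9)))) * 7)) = 1159757/19152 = 60.56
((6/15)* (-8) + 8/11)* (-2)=272/55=4.95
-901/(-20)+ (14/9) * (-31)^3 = -8333371/180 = -46296.51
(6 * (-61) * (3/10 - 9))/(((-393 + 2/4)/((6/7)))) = -191052/27475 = -6.95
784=784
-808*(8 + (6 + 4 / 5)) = -59792 / 5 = -11958.40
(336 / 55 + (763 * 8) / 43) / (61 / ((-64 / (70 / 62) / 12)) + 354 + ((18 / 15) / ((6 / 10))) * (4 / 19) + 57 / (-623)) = 2055889553536 / 4740658390435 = 0.43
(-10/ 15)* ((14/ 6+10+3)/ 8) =-23/ 18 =-1.28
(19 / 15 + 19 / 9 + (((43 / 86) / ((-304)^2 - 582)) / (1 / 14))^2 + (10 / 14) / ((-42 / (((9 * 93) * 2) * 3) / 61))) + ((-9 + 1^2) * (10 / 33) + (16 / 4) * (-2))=-1067147599089097277 / 204554143650780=-5216.94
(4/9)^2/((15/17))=0.22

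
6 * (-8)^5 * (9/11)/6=-294912/11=-26810.18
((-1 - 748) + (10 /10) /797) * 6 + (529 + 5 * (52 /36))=-3957.77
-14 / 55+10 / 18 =149 / 495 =0.30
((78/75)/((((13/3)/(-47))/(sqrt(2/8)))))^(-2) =625/19881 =0.03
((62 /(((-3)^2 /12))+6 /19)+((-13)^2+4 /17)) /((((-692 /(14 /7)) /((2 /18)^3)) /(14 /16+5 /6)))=-10020359 /5865953904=-0.00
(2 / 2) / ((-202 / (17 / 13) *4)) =-17 / 10504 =-0.00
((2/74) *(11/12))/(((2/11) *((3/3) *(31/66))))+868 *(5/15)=3986377/13764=289.62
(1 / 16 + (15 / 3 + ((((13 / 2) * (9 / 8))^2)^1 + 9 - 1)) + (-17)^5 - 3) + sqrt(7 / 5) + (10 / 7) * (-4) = -2544280129 / 1792 + sqrt(35) / 5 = -1419798.00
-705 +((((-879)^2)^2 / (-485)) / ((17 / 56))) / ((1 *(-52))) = 8357562042909 / 107185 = 77973242.92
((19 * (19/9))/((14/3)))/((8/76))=6859/84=81.65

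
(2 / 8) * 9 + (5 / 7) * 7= 29 / 4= 7.25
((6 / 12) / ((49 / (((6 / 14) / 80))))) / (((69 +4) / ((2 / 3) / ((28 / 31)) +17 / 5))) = 869 / 280436800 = 0.00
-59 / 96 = -0.61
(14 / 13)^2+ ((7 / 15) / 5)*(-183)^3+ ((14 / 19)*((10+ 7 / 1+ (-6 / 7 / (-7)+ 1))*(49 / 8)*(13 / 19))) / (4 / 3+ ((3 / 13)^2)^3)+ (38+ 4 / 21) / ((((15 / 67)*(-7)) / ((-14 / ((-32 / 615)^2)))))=-3362131578417474344401 / 7539510961964800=-445934.97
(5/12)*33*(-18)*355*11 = -1932975/2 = -966487.50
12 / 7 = 1.71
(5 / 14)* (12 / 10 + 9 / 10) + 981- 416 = 2263 / 4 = 565.75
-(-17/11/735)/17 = 1/8085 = 0.00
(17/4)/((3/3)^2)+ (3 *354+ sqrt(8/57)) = 2 *sqrt(114)/57+ 4265/4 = 1066.62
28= 28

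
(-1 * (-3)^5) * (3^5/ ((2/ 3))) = 177147/ 2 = 88573.50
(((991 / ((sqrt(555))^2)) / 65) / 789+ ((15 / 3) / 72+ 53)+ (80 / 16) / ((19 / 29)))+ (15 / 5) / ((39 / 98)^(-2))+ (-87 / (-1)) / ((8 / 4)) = 120815989941323 / 1154188071400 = 104.68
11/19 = 0.58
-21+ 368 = 347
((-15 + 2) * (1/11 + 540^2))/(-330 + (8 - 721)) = 41698813/11473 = 3634.52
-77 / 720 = -0.11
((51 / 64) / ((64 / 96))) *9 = 1377 / 128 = 10.76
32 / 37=0.86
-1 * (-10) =10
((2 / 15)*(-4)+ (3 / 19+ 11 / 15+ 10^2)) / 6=1589 / 95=16.73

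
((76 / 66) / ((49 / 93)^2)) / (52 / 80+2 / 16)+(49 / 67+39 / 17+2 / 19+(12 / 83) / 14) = 402921205014 / 47439517433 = 8.49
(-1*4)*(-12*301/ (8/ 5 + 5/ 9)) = 650160/ 97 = 6702.68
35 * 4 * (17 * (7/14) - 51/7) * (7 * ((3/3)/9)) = 1190/9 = 132.22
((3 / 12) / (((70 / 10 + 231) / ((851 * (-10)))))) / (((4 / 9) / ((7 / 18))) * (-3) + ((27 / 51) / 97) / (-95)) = 39209825 / 15039132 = 2.61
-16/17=-0.94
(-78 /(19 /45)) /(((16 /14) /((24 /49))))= -10530 /133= -79.17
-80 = -80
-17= -17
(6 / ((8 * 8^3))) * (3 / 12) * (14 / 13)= 21 / 53248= 0.00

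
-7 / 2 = -3.50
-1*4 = -4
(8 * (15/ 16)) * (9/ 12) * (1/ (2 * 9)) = 0.31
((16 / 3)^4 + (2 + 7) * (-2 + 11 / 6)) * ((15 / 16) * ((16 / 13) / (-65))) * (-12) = 261658 / 1521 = 172.03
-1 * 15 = -15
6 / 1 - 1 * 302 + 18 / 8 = -1175 / 4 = -293.75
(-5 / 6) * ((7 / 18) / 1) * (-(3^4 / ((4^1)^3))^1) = 105 / 256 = 0.41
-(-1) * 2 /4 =1 /2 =0.50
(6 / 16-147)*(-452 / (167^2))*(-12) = -28.52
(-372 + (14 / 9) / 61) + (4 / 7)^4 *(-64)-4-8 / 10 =-2528198726 / 6590745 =-383.60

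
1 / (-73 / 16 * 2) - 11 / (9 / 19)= -15329 / 657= -23.33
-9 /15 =-3 /5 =-0.60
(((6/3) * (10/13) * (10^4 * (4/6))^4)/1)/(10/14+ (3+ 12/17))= 190400000000000000000/276939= 687516023384210.96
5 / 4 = 1.25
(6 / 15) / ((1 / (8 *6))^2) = 4608 / 5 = 921.60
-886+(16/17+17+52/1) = -13873/17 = -816.06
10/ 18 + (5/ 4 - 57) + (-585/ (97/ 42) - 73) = -1332175/ 3492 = -381.49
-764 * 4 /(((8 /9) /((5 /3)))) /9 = -1910 /3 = -636.67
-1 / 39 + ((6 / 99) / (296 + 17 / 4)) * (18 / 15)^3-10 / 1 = -645665161 / 64403625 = -10.03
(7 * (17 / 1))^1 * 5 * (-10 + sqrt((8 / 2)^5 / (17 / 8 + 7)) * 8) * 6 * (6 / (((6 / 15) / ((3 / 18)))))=-89250 + 4569600 * sqrt(146) / 73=667115.57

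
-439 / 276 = -1.59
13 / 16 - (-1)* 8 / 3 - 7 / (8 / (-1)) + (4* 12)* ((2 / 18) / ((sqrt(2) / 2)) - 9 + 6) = -6703 / 48 + 16* sqrt(2) / 3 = -132.10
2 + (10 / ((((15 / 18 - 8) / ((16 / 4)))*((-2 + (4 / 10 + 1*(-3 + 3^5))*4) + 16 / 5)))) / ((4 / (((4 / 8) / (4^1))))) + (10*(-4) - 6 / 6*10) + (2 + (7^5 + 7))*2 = 13903910261 / 414004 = 33584.00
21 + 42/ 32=357/ 16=22.31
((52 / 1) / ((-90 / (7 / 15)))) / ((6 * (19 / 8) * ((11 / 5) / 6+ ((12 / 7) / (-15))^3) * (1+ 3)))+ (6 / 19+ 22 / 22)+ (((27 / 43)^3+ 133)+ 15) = 149.55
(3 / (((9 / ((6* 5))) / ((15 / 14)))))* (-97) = -1039.29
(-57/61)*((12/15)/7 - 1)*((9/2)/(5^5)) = 0.00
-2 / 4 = -1 / 2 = -0.50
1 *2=2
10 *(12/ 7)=120/ 7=17.14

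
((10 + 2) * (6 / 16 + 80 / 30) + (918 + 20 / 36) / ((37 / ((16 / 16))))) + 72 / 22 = 64.60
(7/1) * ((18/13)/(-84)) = -3/26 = -0.12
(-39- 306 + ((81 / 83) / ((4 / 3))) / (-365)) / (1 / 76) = -794339517 / 30295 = -26220.15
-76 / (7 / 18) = -1368 / 7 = -195.43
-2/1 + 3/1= 1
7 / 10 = 0.70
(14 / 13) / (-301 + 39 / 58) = -812 / 226447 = -0.00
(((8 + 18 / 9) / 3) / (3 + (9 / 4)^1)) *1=40 / 63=0.63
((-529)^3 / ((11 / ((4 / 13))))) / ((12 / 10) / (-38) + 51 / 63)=-5322824.57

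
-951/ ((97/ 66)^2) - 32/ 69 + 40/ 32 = -1141303703/ 2596884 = -439.49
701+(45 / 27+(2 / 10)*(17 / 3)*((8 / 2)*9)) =743.47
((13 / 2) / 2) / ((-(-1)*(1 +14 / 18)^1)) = 117 / 64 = 1.83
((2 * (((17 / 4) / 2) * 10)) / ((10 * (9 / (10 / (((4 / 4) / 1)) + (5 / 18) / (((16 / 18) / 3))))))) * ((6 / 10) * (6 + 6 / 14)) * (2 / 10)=255 / 64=3.98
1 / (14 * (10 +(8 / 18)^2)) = 81 / 11564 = 0.01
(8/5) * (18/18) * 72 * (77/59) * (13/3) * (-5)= -192192/59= -3257.49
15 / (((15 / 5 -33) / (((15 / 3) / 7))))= -5 / 14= -0.36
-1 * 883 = -883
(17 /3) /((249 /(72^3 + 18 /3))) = 2115106 /249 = 8494.40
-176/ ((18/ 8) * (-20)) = 176/ 45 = 3.91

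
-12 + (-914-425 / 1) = -1351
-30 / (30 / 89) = -89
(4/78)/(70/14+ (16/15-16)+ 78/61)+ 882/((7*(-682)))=-6693671/35104927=-0.19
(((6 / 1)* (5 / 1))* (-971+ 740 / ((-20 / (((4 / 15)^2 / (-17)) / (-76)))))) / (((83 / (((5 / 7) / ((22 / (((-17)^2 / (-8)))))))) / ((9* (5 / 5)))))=3598946223 / 971432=3704.78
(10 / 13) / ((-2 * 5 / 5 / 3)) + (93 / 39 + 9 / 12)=103 / 52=1.98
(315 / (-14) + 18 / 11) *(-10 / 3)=765 / 11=69.55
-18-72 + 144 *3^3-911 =2887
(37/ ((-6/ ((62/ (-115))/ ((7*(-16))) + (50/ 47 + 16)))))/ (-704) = 17377679/ 116229120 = 0.15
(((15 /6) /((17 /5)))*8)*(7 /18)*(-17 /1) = -350 /9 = -38.89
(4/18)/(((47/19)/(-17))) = -646/423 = -1.53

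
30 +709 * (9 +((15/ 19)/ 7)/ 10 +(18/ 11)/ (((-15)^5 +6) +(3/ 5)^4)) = 106119418302753/ 16532093116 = 6418.99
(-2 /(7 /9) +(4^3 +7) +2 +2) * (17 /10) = 8619 /70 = 123.13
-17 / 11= -1.55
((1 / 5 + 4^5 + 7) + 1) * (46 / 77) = 237406 / 385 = 616.64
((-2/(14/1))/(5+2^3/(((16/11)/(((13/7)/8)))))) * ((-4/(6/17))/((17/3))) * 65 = 2080/703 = 2.96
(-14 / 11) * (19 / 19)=-14 / 11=-1.27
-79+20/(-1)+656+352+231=1140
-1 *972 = -972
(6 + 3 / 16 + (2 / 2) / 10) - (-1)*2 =663 / 80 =8.29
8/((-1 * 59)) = -8/59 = -0.14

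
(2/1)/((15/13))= 26/15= 1.73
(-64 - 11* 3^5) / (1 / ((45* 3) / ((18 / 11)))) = -225802.50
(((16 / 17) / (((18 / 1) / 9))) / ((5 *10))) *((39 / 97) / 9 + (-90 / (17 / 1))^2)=9443428 / 35742075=0.26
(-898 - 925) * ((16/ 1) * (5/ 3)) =-145840/ 3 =-48613.33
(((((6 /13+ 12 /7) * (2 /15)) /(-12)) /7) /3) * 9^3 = -2673 /3185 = -0.84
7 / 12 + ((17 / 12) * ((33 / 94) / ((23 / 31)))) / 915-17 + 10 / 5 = -114072133 / 7912920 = -14.42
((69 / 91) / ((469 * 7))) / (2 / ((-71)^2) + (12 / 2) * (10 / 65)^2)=4521777 / 2788100882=0.00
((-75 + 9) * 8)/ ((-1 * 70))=264/ 35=7.54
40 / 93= 0.43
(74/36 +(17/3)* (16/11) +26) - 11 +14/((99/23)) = 5653/198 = 28.55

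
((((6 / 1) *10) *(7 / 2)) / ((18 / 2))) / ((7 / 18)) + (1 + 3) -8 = 56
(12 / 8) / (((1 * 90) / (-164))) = -41 / 15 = -2.73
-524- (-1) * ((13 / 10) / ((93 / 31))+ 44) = -14387 / 30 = -479.57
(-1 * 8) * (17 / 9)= -136 / 9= -15.11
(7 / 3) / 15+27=1222 / 45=27.16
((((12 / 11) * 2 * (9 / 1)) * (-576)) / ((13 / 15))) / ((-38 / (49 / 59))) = 45722880 / 160303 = 285.23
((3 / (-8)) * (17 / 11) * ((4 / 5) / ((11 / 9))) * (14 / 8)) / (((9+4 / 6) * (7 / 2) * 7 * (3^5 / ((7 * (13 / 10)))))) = -221 / 2105400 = -0.00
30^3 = 27000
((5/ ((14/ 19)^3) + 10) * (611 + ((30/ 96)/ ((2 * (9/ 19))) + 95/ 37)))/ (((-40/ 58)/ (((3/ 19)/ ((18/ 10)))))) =-1756.74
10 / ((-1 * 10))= -1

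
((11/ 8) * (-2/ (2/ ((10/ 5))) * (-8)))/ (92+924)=11/ 508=0.02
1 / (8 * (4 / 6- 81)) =-0.00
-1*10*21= -210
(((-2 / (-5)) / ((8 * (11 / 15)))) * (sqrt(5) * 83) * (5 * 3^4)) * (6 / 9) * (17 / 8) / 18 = 63495 * sqrt(5) / 352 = 403.35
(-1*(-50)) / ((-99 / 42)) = -700 / 33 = -21.21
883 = 883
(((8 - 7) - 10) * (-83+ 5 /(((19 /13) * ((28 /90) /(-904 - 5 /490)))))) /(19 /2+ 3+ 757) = 117.24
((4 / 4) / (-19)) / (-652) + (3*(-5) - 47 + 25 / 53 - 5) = -66.53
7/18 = 0.39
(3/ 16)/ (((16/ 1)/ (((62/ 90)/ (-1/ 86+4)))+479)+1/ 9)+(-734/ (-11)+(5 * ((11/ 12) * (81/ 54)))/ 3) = 249964737175/ 3621666048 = 69.02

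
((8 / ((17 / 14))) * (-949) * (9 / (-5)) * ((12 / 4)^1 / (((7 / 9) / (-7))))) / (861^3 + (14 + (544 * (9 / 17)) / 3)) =-25827984 / 54253586735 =-0.00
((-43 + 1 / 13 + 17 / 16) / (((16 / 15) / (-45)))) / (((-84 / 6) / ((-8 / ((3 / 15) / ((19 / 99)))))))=62037375 / 64064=968.37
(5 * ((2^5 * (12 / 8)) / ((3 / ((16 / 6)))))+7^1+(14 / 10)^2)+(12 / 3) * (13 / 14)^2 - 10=792853 / 3675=215.74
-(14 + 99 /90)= -151 /10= -15.10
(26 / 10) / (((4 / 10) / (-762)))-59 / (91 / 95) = -456328 / 91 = -5014.59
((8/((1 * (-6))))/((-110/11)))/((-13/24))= -16/65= -0.25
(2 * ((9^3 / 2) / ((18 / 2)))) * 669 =54189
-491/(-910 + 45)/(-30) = -491/25950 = -0.02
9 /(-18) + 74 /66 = 41 /66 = 0.62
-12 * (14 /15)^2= -784 /75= -10.45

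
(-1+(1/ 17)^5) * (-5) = 7099280/ 1419857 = 5.00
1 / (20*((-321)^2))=0.00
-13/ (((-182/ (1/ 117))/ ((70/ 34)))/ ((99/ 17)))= 55/ 7514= 0.01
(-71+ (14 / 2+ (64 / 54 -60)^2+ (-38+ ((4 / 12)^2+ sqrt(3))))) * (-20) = -48949340 / 729 -20 * sqrt(3) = -67180.51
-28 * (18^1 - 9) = -252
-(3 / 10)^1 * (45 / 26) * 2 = -27 / 26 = -1.04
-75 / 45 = -5 / 3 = -1.67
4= 4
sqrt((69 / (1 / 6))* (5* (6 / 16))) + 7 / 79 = 7 / 79 + 3* sqrt(345) / 2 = 27.95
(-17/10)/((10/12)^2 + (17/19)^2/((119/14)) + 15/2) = -110466/538595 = -0.21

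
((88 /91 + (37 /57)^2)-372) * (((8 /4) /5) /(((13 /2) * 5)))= -438298628 /96089175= -4.56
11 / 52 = 0.21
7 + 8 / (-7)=41 / 7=5.86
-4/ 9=-0.44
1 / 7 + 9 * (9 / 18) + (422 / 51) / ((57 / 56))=519803 / 40698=12.77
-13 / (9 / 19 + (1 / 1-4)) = 247 / 48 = 5.15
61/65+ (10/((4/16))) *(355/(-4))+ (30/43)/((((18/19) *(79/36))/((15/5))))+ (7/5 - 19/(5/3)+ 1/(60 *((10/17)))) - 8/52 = -94279679623/26496600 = -3558.18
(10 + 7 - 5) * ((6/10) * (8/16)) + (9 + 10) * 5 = 493/5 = 98.60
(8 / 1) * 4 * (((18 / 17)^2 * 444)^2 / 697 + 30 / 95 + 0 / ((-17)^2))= 12593462745792 / 1106068603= 11385.79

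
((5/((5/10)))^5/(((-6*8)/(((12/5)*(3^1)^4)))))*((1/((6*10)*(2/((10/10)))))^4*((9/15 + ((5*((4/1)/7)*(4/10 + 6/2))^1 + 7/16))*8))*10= -6021/3584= -1.68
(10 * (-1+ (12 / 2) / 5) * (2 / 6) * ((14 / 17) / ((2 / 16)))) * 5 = 1120 / 51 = 21.96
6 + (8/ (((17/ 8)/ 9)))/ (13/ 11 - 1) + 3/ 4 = 13131/ 68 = 193.10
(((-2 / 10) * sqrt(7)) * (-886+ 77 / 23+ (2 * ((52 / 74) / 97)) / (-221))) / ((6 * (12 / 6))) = 247725001 * sqrt(7) / 16839588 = 38.92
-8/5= -1.60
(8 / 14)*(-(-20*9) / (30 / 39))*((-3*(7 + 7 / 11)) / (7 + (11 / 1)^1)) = -1872 / 11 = -170.18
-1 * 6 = -6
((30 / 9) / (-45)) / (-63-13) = 1 / 1026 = 0.00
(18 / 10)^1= 9 / 5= 1.80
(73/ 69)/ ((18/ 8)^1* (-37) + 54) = -292/ 8073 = -0.04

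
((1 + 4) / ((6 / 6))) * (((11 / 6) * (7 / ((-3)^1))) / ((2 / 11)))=-4235 / 36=-117.64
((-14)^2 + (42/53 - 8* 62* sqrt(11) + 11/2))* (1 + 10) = 235873/106 - 5456* sqrt(11) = -15870.29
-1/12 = -0.08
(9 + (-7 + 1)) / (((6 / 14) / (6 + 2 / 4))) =91 / 2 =45.50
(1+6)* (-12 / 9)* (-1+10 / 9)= -28 / 27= -1.04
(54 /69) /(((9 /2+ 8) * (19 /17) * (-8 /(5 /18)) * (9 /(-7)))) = 119 /78660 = 0.00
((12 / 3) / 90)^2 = 0.00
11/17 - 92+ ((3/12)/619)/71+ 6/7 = -1893147005/20919724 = -90.50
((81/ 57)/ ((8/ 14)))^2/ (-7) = -5103/ 5776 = -0.88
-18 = -18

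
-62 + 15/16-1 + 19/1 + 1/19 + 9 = -10339/304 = -34.01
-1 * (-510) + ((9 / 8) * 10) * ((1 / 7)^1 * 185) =22605 / 28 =807.32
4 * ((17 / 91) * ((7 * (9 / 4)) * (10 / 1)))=1530 / 13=117.69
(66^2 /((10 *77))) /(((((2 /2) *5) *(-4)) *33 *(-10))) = 3 /3500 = 0.00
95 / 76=5 / 4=1.25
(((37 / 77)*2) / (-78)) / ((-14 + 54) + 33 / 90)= -370 / 1212211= -0.00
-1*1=-1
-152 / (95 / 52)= -416 / 5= -83.20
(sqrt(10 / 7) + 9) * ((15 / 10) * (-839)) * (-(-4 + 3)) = -22653 / 2 - 2517 * sqrt(70) / 14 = -12830.70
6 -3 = 3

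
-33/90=-11/30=-0.37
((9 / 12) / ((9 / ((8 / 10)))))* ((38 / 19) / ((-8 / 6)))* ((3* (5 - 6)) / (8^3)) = 3 / 5120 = 0.00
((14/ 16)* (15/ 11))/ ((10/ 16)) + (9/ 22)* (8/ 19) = 435/ 209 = 2.08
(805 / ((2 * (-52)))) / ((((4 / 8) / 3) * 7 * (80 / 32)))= -69 / 26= -2.65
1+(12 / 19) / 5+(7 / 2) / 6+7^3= 392969 / 1140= 344.71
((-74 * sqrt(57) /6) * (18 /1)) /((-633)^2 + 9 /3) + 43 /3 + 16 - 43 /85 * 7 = 6832 /255 - 37 * sqrt(57) /66782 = 26.79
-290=-290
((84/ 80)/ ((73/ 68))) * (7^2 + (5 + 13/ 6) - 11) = 32249/ 730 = 44.18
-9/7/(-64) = 9/448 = 0.02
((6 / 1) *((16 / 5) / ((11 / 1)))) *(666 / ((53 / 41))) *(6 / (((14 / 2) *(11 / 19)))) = 298836864 / 224455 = 1331.39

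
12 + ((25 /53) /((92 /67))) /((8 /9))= 483171 /39008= 12.39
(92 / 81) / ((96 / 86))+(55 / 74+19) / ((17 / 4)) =5.66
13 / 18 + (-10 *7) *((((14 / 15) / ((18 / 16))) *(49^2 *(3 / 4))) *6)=-11294291 / 18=-627460.61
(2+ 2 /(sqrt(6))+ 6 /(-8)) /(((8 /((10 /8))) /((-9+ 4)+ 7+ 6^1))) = 2.58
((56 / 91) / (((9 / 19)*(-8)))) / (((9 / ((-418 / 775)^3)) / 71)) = 98523718568 / 490155046875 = 0.20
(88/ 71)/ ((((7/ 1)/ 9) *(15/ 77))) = 8.18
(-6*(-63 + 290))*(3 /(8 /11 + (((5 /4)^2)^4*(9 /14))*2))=-20619067392 /42341891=-486.97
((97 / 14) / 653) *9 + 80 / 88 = 101023 / 100562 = 1.00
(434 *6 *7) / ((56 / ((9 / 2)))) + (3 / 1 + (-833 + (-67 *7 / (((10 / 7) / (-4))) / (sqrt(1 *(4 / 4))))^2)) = 1725128.99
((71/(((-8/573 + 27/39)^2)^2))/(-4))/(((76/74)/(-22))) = 88970218069253103297/49546249492716556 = 1795.70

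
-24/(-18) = 4/3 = 1.33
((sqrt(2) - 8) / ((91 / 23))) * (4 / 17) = -736 / 1547 + 92 * sqrt(2) / 1547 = -0.39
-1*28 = -28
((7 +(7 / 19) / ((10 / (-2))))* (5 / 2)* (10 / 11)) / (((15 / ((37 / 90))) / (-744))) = -3018904 / 9405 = -320.99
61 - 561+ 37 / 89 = -44463 / 89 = -499.58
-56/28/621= -2/621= -0.00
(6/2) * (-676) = -2028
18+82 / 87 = 1648 / 87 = 18.94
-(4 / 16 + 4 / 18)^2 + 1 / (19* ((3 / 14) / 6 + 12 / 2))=-891691 / 4161456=-0.21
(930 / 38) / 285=31 / 361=0.09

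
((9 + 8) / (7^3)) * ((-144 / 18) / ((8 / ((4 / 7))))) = -68 / 2401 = -0.03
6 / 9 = 2 / 3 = 0.67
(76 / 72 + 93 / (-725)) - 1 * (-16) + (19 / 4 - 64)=-1104623 / 26100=-42.32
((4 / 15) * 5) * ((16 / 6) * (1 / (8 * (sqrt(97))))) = 4 * sqrt(97) / 873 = 0.05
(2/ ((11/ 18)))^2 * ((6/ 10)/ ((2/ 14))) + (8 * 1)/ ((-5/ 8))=19472/ 605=32.19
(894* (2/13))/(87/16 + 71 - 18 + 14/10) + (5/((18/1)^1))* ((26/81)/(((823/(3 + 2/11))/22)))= 2.31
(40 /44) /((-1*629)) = -10 /6919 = -0.00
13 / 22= 0.59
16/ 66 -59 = -1939/ 33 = -58.76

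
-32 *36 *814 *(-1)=937728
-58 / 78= -0.74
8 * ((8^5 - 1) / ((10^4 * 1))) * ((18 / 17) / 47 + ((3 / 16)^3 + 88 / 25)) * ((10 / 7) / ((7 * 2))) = 1359271012837 / 143180800000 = 9.49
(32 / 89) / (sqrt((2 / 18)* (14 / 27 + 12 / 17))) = 0.97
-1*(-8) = 8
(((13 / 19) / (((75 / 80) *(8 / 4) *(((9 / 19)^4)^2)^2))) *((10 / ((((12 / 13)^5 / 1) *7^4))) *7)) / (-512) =-4.83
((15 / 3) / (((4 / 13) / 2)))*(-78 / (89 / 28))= -70980 / 89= -797.53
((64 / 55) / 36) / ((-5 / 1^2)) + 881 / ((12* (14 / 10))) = 3633677 / 69300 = 52.43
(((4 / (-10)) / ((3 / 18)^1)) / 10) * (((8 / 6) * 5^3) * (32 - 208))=7040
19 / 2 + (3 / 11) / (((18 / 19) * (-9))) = 9.47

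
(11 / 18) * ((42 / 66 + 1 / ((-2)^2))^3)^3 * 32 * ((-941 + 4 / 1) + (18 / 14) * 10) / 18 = -16669923065876691 / 49168782688256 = -339.03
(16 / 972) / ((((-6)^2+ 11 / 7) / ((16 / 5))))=448 / 319545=0.00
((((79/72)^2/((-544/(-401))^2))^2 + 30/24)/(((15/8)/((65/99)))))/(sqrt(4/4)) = 51338077045668691213/87375977396551286784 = 0.59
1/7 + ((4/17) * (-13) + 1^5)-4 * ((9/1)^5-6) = -28104696/119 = -236173.92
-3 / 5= -0.60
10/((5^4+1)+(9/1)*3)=10/653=0.02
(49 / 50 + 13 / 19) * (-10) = -1581 / 95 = -16.64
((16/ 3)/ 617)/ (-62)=-8/ 57381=-0.00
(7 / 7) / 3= 1 / 3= 0.33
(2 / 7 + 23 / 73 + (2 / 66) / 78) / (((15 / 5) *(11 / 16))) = 6325832 / 21702681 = 0.29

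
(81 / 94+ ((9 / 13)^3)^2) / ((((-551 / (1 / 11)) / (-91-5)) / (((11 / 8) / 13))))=0.00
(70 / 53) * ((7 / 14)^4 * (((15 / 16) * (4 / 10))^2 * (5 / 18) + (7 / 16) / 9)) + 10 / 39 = 1674115 / 6349824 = 0.26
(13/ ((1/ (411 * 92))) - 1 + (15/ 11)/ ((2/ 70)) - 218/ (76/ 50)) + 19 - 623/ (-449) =46120945941/ 93841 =491479.69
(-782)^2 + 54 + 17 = 611595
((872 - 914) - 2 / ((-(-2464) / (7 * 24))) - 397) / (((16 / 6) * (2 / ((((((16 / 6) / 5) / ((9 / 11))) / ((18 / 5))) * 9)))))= -9661 / 72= -134.18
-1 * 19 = -19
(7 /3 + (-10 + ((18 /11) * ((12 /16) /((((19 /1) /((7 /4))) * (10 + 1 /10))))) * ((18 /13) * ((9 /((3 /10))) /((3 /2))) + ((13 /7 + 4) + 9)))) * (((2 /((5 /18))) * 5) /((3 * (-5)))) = 2152564 /124735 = 17.26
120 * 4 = 480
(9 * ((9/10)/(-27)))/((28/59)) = -177/280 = -0.63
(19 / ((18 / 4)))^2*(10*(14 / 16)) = 12635 / 81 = 155.99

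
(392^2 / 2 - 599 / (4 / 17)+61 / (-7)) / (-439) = -2079771 / 12292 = -169.20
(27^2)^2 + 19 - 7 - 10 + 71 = 531514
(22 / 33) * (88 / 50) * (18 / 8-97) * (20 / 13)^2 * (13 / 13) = -133408 / 507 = -263.13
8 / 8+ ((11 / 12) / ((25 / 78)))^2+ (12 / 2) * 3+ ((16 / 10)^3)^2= 2747301 / 62500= 43.96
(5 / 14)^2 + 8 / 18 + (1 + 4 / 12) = 3361 / 1764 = 1.91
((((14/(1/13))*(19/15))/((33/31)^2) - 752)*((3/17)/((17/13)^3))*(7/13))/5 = -4.66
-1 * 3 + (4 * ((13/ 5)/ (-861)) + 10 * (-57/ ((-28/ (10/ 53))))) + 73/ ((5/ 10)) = 33501214/ 228165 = 146.83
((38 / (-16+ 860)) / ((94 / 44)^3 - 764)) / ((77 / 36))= -36784 / 1318017197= -0.00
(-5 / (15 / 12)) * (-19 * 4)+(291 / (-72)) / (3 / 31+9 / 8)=273329 / 909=300.69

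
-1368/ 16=-171/ 2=-85.50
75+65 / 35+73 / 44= 24183 / 308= 78.52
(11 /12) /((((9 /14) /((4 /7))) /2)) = 44 /27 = 1.63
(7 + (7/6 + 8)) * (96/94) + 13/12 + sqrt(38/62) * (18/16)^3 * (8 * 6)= 71.10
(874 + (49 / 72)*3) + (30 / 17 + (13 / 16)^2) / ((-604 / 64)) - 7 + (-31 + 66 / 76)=1963374241 / 2341104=838.65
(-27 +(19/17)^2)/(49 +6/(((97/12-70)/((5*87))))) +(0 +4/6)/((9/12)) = -38003510/13231287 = -2.87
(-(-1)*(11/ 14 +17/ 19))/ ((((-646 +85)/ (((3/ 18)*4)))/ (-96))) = 4768/ 24871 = 0.19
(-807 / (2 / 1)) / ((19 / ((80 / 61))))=-32280 / 1159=-27.85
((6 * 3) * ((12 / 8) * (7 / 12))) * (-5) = -315 / 4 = -78.75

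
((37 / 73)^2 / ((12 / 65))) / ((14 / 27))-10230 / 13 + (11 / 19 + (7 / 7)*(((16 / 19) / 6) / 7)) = -173288120051 / 221132184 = -783.64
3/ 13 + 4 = 4.23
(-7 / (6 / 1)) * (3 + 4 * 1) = -49 / 6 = -8.17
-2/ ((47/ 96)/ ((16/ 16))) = -192/ 47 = -4.09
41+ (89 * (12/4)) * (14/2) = 1910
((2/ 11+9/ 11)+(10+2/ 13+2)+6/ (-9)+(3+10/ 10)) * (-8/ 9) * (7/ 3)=-36008/ 1053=-34.20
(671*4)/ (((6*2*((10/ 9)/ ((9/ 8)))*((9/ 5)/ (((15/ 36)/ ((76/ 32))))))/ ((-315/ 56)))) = -124.16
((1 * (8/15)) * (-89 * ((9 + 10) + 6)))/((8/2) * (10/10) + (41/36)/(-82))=-85440/287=-297.70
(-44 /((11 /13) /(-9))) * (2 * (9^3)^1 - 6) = 679536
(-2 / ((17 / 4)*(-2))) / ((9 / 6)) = 8 / 51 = 0.16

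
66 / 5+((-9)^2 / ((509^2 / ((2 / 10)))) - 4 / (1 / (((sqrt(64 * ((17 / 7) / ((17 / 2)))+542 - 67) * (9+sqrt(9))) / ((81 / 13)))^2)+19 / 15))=769688328039057 / 76635241357855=10.04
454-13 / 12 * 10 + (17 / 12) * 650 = 1364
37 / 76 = 0.49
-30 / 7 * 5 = -150 / 7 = -21.43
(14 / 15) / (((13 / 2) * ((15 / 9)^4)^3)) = 4960116 / 15869140625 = 0.00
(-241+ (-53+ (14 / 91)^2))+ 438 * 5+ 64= 1960.02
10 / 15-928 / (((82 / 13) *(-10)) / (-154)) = -1392982 / 615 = -2265.01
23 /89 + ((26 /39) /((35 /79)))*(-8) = -110081 /9345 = -11.78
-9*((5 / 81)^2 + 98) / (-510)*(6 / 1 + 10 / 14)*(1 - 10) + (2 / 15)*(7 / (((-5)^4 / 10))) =-3777102841 / 36146250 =-104.50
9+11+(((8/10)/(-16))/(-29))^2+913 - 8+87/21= 2187945607/2354800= 929.14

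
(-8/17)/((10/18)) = -72/85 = -0.85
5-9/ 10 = 41/ 10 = 4.10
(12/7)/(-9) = -4/21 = -0.19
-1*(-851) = 851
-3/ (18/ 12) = -2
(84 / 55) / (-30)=-14 / 275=-0.05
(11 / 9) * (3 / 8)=11 / 24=0.46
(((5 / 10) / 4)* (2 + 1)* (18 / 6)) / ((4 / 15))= 135 / 32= 4.22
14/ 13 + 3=53/ 13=4.08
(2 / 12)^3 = 1 / 216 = 0.00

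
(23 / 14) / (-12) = -23 / 168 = -0.14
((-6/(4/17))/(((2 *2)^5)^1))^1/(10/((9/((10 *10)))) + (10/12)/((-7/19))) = -3213/14044160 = -0.00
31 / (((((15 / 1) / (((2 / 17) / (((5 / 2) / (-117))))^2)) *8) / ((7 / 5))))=10.96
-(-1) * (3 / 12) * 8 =2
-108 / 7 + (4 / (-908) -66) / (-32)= -679631 / 50848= -13.37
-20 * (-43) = 860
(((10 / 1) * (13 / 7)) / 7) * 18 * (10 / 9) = 2600 / 49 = 53.06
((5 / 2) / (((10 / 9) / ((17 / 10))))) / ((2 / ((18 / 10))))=1377 / 400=3.44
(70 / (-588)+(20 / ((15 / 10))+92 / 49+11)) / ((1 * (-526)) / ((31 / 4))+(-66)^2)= 79267 / 13027336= 0.01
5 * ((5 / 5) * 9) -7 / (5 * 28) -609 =-11281 / 20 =-564.05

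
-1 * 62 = -62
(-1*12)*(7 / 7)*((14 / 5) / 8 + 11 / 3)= -241 / 5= -48.20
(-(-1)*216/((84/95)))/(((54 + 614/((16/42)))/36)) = 82080/15547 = 5.28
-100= -100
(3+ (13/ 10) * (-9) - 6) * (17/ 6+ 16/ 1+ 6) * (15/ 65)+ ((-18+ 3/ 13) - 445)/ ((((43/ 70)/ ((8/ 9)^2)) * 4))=-211046549/ 905580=-233.05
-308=-308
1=1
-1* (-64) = 64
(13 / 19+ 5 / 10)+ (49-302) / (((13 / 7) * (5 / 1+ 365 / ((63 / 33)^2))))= -637992 / 5726695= -0.11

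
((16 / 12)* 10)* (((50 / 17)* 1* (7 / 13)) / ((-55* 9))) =-2800 / 65637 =-0.04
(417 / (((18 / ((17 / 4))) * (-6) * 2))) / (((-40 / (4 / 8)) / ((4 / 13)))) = 2363 / 74880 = 0.03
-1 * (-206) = 206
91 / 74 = 1.23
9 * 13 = 117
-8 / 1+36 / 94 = -358 / 47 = -7.62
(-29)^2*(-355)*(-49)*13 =190179535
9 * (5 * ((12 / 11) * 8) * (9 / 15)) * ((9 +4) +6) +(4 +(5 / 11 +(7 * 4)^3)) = 26433.55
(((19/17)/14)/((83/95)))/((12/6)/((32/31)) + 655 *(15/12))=14440/129694887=0.00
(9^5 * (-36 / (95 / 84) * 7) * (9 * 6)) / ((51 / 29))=-652473499104 / 1615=-404008358.58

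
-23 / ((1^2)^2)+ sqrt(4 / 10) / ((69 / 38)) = -23+ 38 * sqrt(10) / 345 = -22.65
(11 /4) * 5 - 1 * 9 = 19 /4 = 4.75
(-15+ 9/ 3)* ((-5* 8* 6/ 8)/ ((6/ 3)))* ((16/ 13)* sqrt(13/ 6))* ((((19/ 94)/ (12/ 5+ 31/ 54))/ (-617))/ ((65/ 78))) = -1477440* sqrt(78)/ 302720561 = -0.04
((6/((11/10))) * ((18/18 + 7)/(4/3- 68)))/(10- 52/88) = -0.07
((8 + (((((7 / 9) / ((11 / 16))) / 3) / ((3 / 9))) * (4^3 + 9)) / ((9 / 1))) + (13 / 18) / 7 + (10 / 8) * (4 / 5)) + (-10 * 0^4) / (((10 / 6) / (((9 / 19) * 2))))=228017 / 12474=18.28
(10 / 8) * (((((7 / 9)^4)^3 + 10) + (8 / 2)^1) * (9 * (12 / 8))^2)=19839273989675 / 6198727824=3200.54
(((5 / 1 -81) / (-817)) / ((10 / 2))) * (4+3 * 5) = 76 / 215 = 0.35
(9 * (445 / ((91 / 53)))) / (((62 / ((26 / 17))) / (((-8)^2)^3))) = 55643996160 / 3689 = 15083761.50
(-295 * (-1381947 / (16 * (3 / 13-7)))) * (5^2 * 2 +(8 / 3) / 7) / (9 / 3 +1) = -133503648005 / 2816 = -47408965.91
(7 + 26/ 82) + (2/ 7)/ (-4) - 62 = -31429/ 574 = -54.75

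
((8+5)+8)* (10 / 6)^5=21875 / 81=270.06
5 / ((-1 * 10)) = -1 / 2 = -0.50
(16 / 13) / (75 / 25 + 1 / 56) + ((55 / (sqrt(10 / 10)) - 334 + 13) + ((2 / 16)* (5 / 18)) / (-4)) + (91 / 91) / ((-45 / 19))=-1683223757 / 6327360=-266.02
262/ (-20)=-131/ 10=-13.10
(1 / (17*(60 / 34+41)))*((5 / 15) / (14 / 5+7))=5 / 106869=0.00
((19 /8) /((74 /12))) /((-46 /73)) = -4161 /6808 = -0.61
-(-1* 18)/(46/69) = 27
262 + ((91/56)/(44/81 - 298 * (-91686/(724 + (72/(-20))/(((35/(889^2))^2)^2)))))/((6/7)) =21025290469851317421945115/79194267091650145736032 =265.49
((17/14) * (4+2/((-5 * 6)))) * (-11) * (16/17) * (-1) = 5192/105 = 49.45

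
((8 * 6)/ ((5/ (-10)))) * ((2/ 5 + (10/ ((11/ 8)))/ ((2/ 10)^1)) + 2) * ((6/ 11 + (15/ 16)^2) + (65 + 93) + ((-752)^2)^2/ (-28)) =359991692905740909/ 8470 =42501970827124.07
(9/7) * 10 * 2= 180/7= 25.71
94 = 94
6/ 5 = 1.20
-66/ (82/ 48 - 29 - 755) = 0.08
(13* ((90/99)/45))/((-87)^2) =26/749331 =0.00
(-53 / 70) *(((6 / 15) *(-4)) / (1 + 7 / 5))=53 / 105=0.50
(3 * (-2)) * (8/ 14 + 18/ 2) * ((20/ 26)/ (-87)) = 1340/ 2639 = 0.51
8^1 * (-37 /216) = -37 /27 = -1.37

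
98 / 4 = 49 / 2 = 24.50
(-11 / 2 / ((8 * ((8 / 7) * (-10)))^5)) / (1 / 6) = 554631 / 107374182400000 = 0.00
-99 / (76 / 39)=-3861 / 76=-50.80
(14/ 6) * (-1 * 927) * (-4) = 8652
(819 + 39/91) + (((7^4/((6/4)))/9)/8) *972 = 156999/7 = 22428.43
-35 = -35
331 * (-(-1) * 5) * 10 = 16550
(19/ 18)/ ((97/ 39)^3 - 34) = -0.06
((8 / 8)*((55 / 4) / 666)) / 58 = 55 / 154512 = 0.00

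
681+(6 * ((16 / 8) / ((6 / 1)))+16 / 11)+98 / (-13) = 96799 / 143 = 676.92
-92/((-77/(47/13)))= 4324/1001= 4.32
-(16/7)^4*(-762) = 49938432/2401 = 20799.01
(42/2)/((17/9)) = 189/17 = 11.12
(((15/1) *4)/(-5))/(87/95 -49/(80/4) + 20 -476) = 4560/173863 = 0.03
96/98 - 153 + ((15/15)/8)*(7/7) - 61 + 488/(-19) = -1776941/7448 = -238.58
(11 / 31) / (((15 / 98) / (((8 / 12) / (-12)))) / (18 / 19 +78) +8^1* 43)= 53900 / 52248299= 0.00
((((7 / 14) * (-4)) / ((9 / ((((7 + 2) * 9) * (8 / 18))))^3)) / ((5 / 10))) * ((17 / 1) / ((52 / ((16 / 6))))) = -8704 / 39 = -223.18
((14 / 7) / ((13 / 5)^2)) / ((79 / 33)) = 0.12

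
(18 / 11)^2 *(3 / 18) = 54 / 121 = 0.45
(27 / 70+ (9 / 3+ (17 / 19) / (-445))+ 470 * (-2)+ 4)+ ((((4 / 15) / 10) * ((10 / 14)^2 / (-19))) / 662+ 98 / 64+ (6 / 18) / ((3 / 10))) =-36728310440443 / 39493913760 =-929.97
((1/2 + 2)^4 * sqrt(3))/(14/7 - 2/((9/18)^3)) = -625 * sqrt(3)/224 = -4.83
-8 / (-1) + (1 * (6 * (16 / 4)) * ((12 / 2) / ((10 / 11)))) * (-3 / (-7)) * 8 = 19288 / 35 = 551.09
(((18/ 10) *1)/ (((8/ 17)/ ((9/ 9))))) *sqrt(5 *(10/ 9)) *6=153 *sqrt(2)/ 4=54.09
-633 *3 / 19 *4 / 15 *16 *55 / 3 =-148544 / 19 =-7818.11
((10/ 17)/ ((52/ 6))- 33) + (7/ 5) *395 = 114935/ 221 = 520.07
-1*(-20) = 20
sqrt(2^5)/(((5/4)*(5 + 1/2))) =32*sqrt(2)/55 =0.82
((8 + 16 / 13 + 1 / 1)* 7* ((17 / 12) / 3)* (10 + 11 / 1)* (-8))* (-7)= 1551046 / 39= 39770.41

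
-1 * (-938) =938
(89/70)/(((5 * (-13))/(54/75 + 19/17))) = -69509/1933750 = -0.04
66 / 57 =22 / 19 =1.16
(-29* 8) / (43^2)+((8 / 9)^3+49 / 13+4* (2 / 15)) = 427509973 / 87614865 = 4.88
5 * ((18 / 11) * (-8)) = -720 / 11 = -65.45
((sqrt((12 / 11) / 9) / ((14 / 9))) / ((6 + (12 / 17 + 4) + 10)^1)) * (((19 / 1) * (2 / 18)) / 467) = 323 * sqrt(33) / 37972704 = 0.00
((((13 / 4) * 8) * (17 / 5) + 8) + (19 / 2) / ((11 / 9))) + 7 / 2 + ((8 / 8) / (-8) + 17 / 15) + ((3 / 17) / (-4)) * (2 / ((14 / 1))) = 17070631 / 157080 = 108.67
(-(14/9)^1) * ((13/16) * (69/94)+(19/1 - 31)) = 40019/2256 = 17.74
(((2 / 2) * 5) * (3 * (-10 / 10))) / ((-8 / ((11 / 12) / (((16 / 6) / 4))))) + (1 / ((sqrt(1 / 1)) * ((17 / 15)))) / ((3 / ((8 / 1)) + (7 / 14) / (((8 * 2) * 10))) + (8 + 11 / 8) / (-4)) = 2.13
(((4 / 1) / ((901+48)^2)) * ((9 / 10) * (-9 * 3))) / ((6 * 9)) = -9 / 4503005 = -0.00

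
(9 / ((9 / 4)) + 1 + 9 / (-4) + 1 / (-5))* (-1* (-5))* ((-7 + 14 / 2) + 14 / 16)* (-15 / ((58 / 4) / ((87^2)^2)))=-661178168.44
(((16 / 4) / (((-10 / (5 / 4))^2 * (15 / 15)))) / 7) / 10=1 / 1120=0.00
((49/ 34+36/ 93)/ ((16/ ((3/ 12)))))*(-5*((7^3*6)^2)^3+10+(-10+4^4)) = -11437838696567171380127/ 1054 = -10851839370557088595.95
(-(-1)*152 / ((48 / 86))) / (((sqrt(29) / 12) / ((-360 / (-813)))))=392160*sqrt(29) / 7859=268.72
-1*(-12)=12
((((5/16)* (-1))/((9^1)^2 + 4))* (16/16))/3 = -1/816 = -0.00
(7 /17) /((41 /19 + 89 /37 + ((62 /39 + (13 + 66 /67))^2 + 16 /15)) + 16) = 167997256245 /107793850645603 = 0.00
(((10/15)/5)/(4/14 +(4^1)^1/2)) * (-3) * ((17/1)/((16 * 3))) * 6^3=-1071/80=-13.39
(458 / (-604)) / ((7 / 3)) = -687 / 2114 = -0.32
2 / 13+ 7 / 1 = 7.15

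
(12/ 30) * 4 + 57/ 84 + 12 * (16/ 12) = 2559/ 140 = 18.28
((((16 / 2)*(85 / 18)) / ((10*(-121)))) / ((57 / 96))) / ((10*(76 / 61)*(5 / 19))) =-8296 / 517275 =-0.02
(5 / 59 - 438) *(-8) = 206696 / 59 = 3503.32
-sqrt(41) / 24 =-0.27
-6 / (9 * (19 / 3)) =-2 / 19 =-0.11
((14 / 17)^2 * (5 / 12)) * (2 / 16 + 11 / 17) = 0.22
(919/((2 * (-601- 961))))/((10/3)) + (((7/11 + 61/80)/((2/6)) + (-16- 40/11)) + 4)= -720271/62480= -11.53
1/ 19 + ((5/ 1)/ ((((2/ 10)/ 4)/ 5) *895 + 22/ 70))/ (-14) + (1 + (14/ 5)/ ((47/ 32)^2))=629296598/ 272181935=2.31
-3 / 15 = -1 / 5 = -0.20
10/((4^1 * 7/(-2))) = -5/7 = -0.71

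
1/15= 0.07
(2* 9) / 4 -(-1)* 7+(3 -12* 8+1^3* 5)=-153 / 2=-76.50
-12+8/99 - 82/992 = -589339/49104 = -12.00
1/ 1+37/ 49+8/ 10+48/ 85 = 12994/ 4165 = 3.12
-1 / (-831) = 1 / 831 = 0.00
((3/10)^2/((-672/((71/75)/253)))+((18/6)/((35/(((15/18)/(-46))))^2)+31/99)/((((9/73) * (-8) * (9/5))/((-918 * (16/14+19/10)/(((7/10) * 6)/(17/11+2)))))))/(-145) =-23010605736503797/8022388789800000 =-2.87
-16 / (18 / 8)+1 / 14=-887 / 126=-7.04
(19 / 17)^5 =2476099 / 1419857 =1.74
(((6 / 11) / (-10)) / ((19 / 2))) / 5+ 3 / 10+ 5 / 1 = 55373 / 10450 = 5.30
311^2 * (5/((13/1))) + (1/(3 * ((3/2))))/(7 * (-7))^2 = 10450220471/280917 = 37200.38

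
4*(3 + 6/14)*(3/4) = 72/7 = 10.29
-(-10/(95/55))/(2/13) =715/19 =37.63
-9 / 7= -1.29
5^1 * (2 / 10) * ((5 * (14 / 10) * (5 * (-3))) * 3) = -315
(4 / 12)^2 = 1 / 9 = 0.11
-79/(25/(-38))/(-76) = -79/50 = -1.58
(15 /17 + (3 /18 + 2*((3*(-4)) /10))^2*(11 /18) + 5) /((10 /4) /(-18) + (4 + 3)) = 2459443 /1889550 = 1.30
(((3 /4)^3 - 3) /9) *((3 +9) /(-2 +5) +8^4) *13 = -732875 /48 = -15268.23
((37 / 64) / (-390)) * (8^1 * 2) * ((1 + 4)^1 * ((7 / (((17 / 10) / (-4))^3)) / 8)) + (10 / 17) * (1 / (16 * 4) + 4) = 22771235 / 6131424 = 3.71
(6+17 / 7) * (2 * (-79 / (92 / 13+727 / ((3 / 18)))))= -60593 / 198793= -0.30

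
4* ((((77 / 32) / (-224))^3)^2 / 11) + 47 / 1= 13546827679130613019 / 288230376151711744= 47.00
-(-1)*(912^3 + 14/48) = 18205212679/24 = 758550528.29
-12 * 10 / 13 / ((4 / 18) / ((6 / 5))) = -648 / 13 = -49.85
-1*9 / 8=-9 / 8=-1.12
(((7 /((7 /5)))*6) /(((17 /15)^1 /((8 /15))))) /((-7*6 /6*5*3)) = -16 /119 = -0.13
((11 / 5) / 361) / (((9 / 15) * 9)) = 11 / 9747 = 0.00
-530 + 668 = 138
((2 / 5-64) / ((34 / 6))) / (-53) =18 / 85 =0.21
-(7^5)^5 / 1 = -1341068619663964900807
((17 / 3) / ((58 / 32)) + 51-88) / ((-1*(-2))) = -2947 / 174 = -16.94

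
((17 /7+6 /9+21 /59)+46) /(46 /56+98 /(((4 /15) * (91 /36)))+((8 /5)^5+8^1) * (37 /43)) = 428124125000 /1403490091173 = 0.31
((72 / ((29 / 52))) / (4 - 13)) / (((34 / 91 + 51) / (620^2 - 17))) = -14551202848 / 135575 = -107329.54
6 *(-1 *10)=-60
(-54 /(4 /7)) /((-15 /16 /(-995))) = -100296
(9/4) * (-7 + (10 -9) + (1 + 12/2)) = 9/4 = 2.25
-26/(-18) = 1.44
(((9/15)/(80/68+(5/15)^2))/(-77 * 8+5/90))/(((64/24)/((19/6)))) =-78489/87365560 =-0.00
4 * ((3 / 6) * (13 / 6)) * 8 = 104 / 3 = 34.67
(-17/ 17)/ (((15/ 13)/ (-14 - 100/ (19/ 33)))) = 46358/ 285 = 162.66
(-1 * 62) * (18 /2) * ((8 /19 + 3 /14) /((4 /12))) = -141453 /133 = -1063.56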